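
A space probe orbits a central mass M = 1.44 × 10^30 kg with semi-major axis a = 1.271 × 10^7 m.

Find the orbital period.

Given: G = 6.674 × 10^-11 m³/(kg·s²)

GM = G · M = 6.674e-11 · 1.44e+30 = 9.61056e+19 m³/s².
Kepler's third law: T = 2π √(a³ / GM).
Substituting a = 1.271e+07 m and GM = 9.61056e+19 m³/s²:
T = 2π √((1.271e+07)³ / 9.61056e+19) s
T ≈ 29.04 s = 29.04 seconds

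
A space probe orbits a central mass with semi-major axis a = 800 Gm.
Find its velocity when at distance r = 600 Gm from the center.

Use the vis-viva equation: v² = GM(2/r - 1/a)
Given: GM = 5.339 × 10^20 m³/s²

Convert to SI: a = 800 Gm = 8e+11 m; r = 600 Gm = 6e+11 m.
Vis-viva: v = √(GM · (2/r − 1/a)).
2/r − 1/a = 2/6e+11 − 1/8e+11 = 2.08333e-12 m⁻¹.
v = √(5.339e+20 · 2.08333e-12) m/s ≈ 3.335e+04 m/s = 33.35 km/s.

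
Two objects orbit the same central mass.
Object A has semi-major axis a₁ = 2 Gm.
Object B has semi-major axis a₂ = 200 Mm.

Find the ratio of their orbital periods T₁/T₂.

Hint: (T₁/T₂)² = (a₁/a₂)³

Convert to SI: a₁ = 2 Gm = 2e+09 m; a₂ = 200 Mm = 2e+08 m.
From Kepler's third law, (T₁/T₂)² = (a₁/a₂)³, so T₁/T₂ = (a₁/a₂)^(3/2).
a₁/a₂ = 2e+09 / 2e+08 = 10.
T₁/T₂ = (10)^(3/2) ≈ 31.62.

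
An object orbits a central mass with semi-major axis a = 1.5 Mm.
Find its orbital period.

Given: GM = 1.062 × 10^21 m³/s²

Convert to SI: a = 1.5 Mm = 1.5e+06 m.
Kepler's third law: T = 2π √(a³ / GM).
Substituting a = 1.5e+06 m and GM = 1.062e+21 m³/s²:
T = 2π √((1.5e+06)³ / 1.062e+21) s
T ≈ 0.3542 s = 0.3542 seconds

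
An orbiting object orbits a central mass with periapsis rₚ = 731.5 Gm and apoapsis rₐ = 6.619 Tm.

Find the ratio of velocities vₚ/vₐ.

Convert to SI: rₚ = 731.5 Gm = 7.315e+11 m; rₐ = 6.619 Tm = 6.619e+12 m.
Conservation of angular momentum gives rₚvₚ = rₐvₐ, so vₚ/vₐ = rₐ/rₚ.
vₚ/vₐ = 6.619e+12 / 7.315e+11 ≈ 9.049.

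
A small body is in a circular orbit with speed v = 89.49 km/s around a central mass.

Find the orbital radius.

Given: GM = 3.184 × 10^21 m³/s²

Convert to SI: v = 89.49 km/s = 89490 m/s.
For a circular orbit, v² = GM / r, so r = GM / v².
r = 3.184e+21 / (89490)² m ≈ 3.976e+11 m = 397.6 Gm.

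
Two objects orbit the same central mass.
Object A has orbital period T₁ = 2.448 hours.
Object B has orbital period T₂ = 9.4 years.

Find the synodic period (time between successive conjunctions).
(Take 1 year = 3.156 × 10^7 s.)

Convert to SI: T₁ = 2.448 hours = 8812.8 s; T₂ = 9.4 years = 2.96664e+08 s.
T_syn = |T₁ · T₂ / (T₁ − T₂)|.
T_syn = |8812.8 · 2.96664e+08 / (8812.8 − 2.96664e+08)| s ≈ 8813 s = 2.448 hours.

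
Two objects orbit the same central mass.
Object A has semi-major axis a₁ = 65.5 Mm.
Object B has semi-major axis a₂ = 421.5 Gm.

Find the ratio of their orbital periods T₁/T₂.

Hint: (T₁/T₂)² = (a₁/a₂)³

Convert to SI: a₁ = 65.5 Mm = 6.55e+07 m; a₂ = 421.5 Gm = 4.215e+11 m.
From Kepler's third law, (T₁/T₂)² = (a₁/a₂)³, so T₁/T₂ = (a₁/a₂)^(3/2).
a₁/a₂ = 6.55e+07 / 4.215e+11 = 0.000155397.
T₁/T₂ = (0.000155397)^(3/2) ≈ 1.937e-06.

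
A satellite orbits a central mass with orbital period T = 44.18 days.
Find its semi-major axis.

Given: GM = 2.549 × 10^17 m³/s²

Convert to SI: T = 44.18 days = 3.81715e+06 s.
Invert Kepler's third law: a = (GM · T² / (4π²))^(1/3).
Substituting T = 3.81715e+06 s and GM = 2.549e+17 m³/s²:
a = (2.549e+17 · (3.81715e+06)² / (4π²))^(1/3) m
a ≈ 4.548e+09 m = 4.548 Gm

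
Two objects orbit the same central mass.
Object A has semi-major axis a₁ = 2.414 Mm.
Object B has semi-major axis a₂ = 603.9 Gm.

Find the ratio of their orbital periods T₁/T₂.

Convert to SI: a₁ = 2.414 Mm = 2.414e+06 m; a₂ = 603.9 Gm = 6.039e+11 m.
From Kepler's third law, (T₁/T₂)² = (a₁/a₂)³, so T₁/T₂ = (a₁/a₂)^(3/2).
a₁/a₂ = 2.414e+06 / 6.039e+11 = 3.99735e-06.
T₁/T₂ = (3.99735e-06)^(3/2) ≈ 7.992e-09.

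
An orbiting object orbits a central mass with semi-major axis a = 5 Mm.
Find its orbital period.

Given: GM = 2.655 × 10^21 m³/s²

Convert to SI: a = 5 Mm = 5e+06 m.
Kepler's third law: T = 2π √(a³ / GM).
Substituting a = 5e+06 m and GM = 2.655e+21 m³/s²:
T = 2π √((5e+06)³ / 2.655e+21) s
T ≈ 1.363 s = 1.363 seconds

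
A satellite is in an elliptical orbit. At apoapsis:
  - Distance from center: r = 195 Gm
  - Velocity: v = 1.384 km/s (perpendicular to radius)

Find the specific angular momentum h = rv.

Convert to SI: r = 195 Gm = 1.95e+11 m; v = 1.384 km/s = 1384 m/s.
With v perpendicular to r, h = r · v.
h = 1.95e+11 · 1384 m²/s ≈ 2.699e+14 m²/s.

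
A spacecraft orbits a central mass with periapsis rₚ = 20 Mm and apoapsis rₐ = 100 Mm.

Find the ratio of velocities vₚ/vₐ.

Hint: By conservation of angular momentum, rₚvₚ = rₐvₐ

Convert to SI: rₚ = 20 Mm = 2e+07 m; rₐ = 100 Mm = 1e+08 m.
Conservation of angular momentum gives rₚvₚ = rₐvₐ, so vₚ/vₐ = rₐ/rₚ.
vₚ/vₐ = 1e+08 / 2e+07 ≈ 5.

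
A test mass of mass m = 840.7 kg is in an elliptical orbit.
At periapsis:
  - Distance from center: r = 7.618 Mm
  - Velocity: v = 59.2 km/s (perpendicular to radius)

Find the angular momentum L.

Convert to SI: r = 7.618 Mm = 7.618e+06 m; v = 59.2 km/s = 59200 m/s.
Since v is perpendicular to r, L = m · v · r.
L = 840.7 · 59200 · 7.618e+06 kg·m²/s ≈ 3.791e+14 kg·m²/s.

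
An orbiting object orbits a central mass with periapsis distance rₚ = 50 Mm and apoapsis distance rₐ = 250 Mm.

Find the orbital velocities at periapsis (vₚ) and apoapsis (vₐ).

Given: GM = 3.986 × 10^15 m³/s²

Convert to SI: rₚ = 50 Mm = 5e+07 m; rₐ = 250 Mm = 2.5e+08 m.
Use the vis-viva equation v² = GM(2/r − 1/a) with a = (rₚ + rₐ)/2 = (5e+07 + 2.5e+08)/2 = 1.5e+08 m.
vₚ = √(GM · (2/rₚ − 1/a)) = √(3.986e+15 · (2/5e+07 − 1/1.5e+08)) m/s ≈ 1.153e+04 m/s = 11.53 km/s.
vₐ = √(GM · (2/rₐ − 1/a)) = √(3.986e+15 · (2/2.5e+08 − 1/1.5e+08)) m/s ≈ 2305 m/s = 2.305 km/s.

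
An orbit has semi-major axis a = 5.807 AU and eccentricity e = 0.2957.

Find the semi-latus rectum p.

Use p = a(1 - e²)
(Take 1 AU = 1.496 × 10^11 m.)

Convert to SI: a = 5.807 AU = 8.68727e+11 m.
p = a (1 − e²).
p = 8.68727e+11 · (1 − (0.2957)²) = 8.68727e+11 · 0.912562 ≈ 7.928e+11 m = 5.299 AU.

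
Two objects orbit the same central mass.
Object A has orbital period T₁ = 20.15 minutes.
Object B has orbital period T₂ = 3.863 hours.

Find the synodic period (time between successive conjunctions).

Convert to SI: T₁ = 20.15 minutes = 1209 s; T₂ = 3.863 hours = 13906.8 s.
T_syn = |T₁ · T₂ / (T₁ − T₂)|.
T_syn = |1209 · 13906.8 / (1209 − 13906.8)| s ≈ 1324 s = 22.07 minutes.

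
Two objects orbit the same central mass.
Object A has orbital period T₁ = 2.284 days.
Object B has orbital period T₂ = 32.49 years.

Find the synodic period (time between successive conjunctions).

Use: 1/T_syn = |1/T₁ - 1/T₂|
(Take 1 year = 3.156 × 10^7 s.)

Convert to SI: T₁ = 2.284 days = 197338 s; T₂ = 32.49 years = 1.02538e+09 s.
T_syn = |T₁ · T₂ / (T₁ − T₂)|.
T_syn = |197338 · 1.02538e+09 / (197338 − 1.02538e+09)| s ≈ 1.974e+05 s = 2.284 days.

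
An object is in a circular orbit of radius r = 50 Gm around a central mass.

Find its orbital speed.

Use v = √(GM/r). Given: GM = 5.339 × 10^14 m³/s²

Convert to SI: r = 50 Gm = 5e+10 m.
For a circular orbit, gravity supplies the centripetal force, so v = √(GM / r).
v = √(5.339e+14 / 5e+10) m/s ≈ 103.3 m/s = 103.3 m/s.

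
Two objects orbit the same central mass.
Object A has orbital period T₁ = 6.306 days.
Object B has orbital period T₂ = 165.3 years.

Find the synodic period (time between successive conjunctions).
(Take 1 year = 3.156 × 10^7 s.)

Convert to SI: T₁ = 6.306 days = 544838 s; T₂ = 165.3 years = 5.21687e+09 s.
T_syn = |T₁ · T₂ / (T₁ − T₂)|.
T_syn = |544838 · 5.21687e+09 / (544838 − 5.21687e+09)| s ≈ 5.449e+05 s = 6.307 days.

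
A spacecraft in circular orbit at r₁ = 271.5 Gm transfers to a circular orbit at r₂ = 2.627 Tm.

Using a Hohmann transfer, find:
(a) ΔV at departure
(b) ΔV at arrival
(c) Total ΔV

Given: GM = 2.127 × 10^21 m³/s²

Convert to SI: r₁ = 271.5 Gm = 2.715e+11 m; r₂ = 2.627 Tm = 2.627e+12 m.
Transfer semi-major axis: a_t = (r₁ + r₂)/2 = (2.715e+11 + 2.627e+12)/2 = 1.44925e+12 m.
Circular speeds: v₁ = √(GM/r₁) = 88511.3 m/s, v₂ = √(GM/r₂) = 28454.7 m/s.
Transfer speeds (vis-viva v² = GM(2/r − 1/a_t)): v₁ᵗ = 119167 m/s, v₂ᵗ = 12315.9 m/s.
(a) ΔV₁ = |v₁ᵗ − v₁| ≈ 3.066e+04 m/s = 30.66 km/s.
(b) ΔV₂ = |v₂ − v₂ᵗ| ≈ 1.614e+04 m/s = 16.14 km/s.
(c) ΔV_total = ΔV₁ + ΔV₂ ≈ 4.679e+04 m/s = 46.79 km/s.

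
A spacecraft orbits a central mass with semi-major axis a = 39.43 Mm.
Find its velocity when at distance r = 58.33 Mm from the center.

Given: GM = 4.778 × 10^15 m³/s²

Convert to SI: a = 39.43 Mm = 3.943e+07 m; r = 58.33 Mm = 5.833e+07 m.
Vis-viva: v = √(GM · (2/r − 1/a)).
2/r − 1/a = 2/5.833e+07 − 1/3.943e+07 = 8.92627e-09 m⁻¹.
v = √(4.778e+15 · 8.92627e-09) m/s ≈ 6531 m/s = 6.531 km/s.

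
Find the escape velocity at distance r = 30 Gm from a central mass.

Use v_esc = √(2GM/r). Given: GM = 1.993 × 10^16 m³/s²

Convert to SI: r = 30 Gm = 3e+10 m.
Escape velocity comes from setting total energy to zero: ½v² − GM/r = 0 ⇒ v_esc = √(2GM / r).
v_esc = √(2 · 1.993e+16 / 3e+10) m/s ≈ 1153 m/s = 1.153 km/s.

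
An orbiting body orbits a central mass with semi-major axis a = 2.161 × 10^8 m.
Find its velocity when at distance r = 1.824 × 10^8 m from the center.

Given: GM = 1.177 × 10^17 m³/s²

Vis-viva: v = √(GM · (2/r − 1/a)).
2/r − 1/a = 2/1.824e+08 − 1/2.161e+08 = 6.33743e-09 m⁻¹.
v = √(1.177e+17 · 6.33743e-09) m/s ≈ 2.731e+04 m/s = 27.31 km/s.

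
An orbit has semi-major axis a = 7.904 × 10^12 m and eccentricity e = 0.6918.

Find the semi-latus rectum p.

p = a (1 − e²).
p = 7.904e+12 · (1 − (0.6918)²) = 7.904e+12 · 0.521413 ≈ 4.121e+12 m = 4.121 × 10^12 m.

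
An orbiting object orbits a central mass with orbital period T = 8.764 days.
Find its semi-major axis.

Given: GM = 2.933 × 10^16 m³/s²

Convert to SI: T = 8.764 days = 757210 s.
Invert Kepler's third law: a = (GM · T² / (4π²))^(1/3).
Substituting T = 757210 s and GM = 2.933e+16 m³/s²:
a = (2.933e+16 · (757210)² / (4π²))^(1/3) m
a ≈ 7.524e+08 m = 752.4 Mm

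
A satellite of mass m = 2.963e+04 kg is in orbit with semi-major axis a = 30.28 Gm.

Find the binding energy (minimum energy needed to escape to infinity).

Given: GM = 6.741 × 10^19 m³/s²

Convert to SI: a = 30.28 Gm = 3.028e+10 m.
Total orbital energy is E = −GMm/(2a); binding energy is E_bind = −E = GMm/(2a).
E_bind = 6.741e+19 · 2.963e+04 / (2 · 3.028e+10) J ≈ 3.298e+13 J = 32.98 TJ.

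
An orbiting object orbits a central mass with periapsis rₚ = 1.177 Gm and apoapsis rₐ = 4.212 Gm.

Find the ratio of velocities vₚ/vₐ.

Convert to SI: rₚ = 1.177 Gm = 1.177e+09 m; rₐ = 4.212 Gm = 4.212e+09 m.
Conservation of angular momentum gives rₚvₚ = rₐvₐ, so vₚ/vₐ = rₐ/rₚ.
vₚ/vₐ = 4.212e+09 / 1.177e+09 ≈ 3.579.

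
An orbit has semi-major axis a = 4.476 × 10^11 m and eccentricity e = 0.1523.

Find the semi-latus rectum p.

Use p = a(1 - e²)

p = a (1 − e²).
p = 4.476e+11 · (1 − (0.1523)²) = 4.476e+11 · 0.976805 ≈ 4.372e+11 m = 4.372 × 10^11 m.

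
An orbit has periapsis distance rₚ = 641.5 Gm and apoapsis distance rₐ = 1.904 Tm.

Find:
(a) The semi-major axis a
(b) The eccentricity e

Convert to SI: rₚ = 641.5 Gm = 6.415e+11 m; rₐ = 1.904 Tm = 1.904e+12 m.
(a) a = (rₚ + rₐ) / 2 = (6.415e+11 + 1.904e+12) / 2 ≈ 1.273e+12 m = 1.273 Tm.
(b) e = (rₐ − rₚ) / (rₐ + rₚ) = (1.904e+12 − 6.415e+11) / (1.904e+12 + 6.415e+11) ≈ 0.496.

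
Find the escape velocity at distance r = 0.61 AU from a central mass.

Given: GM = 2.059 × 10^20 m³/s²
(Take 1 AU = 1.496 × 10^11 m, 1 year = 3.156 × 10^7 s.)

Convert to SI: r = 0.61 AU = 9.1256e+10 m.
Escape velocity comes from setting total energy to zero: ½v² − GM/r = 0 ⇒ v_esc = √(2GM / r).
v_esc = √(2 · 2.059e+20 / 9.1256e+10) m/s ≈ 6.718e+04 m/s = 14.17 AU/year.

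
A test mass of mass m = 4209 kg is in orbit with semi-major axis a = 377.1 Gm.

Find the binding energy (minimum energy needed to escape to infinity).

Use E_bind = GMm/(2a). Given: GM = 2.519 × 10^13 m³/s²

Convert to SI: a = 377.1 Gm = 3.771e+11 m.
Total orbital energy is E = −GMm/(2a); binding energy is E_bind = −E = GMm/(2a).
E_bind = 2.519e+13 · 4209 / (2 · 3.771e+11) J ≈ 1.406e+05 J = 140.6 kJ.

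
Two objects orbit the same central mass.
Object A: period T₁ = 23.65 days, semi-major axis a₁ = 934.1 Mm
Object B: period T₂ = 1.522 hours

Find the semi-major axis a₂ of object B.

Convert to SI: T₁ = 23.65 days = 2.04336e+06 s; a₁ = 934.1 Mm = 9.341e+08 m; T₂ = 1.522 hours = 5479.2 s.
Kepler's third law: (T₁/T₂)² = (a₁/a₂)³ ⇒ a₂ = a₁ · (T₂/T₁)^(2/3).
T₂/T₁ = 5479.2 / 2.04336e+06 = 0.00268147.
a₂ = 9.341e+08 · (0.00268147)^(2/3) m ≈ 1.803e+07 m = 18.03 Mm.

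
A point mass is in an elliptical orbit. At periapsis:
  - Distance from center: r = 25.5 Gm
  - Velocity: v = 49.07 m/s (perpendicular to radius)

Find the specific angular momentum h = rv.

Convert to SI: r = 25.5 Gm = 2.55e+10 m.
With v perpendicular to r, h = r · v.
h = 2.55e+10 · 49.07 m²/s ≈ 1.251e+12 m²/s.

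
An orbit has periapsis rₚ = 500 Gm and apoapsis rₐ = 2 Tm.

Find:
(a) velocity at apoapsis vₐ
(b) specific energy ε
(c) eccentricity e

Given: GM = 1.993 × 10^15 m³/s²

Convert to SI: rₚ = 500 Gm = 5e+11 m; rₐ = 2 Tm = 2e+12 m.
(a) With a = (rₚ + rₐ)/2 = 1.25e+12 m, vₐ = √(GM (2/rₐ − 1/a)) = √(1.993e+15 · (2/2e+12 − 1/1.25e+12)) m/s ≈ 19.96 m/s
(b) With a = (rₚ + rₐ)/2 = 1.25e+12 m, ε = −GM/(2a) = −1.993e+15/(2 · 1.25e+12) J/kg ≈ -797.2 J/kg
(c) e = (rₐ − rₚ)/(rₐ + rₚ) = (2e+12 − 5e+11)/(2e+12 + 5e+11) ≈ 0.6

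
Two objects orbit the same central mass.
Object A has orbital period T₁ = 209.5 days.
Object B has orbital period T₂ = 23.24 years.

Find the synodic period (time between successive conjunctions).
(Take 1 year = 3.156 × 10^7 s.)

Convert to SI: T₁ = 209.5 days = 1.81008e+07 s; T₂ = 23.24 years = 7.33454e+08 s.
T_syn = |T₁ · T₂ / (T₁ − T₂)|.
T_syn = |1.81008e+07 · 7.33454e+08 / (1.81008e+07 − 7.33454e+08)| s ≈ 1.856e+07 s = 214.8 days.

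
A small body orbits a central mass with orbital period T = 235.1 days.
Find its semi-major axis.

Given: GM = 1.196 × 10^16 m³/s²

Convert to SI: T = 235.1 days = 2.03126e+07 s.
Invert Kepler's third law: a = (GM · T² / (4π²))^(1/3).
Substituting T = 2.03126e+07 s and GM = 1.196e+16 m³/s²:
a = (1.196e+16 · (2.03126e+07)² / (4π²))^(1/3) m
a ≈ 5e+09 m = 5 Gm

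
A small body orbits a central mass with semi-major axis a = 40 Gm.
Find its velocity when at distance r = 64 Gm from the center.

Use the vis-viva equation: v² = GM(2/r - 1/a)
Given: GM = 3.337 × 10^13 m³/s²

Convert to SI: a = 40 Gm = 4e+10 m; r = 64 Gm = 6.4e+10 m.
Vis-viva: v = √(GM · (2/r − 1/a)).
2/r − 1/a = 2/6.4e+10 − 1/4e+10 = 6.25e-12 m⁻¹.
v = √(3.337e+13 · 6.25e-12) m/s ≈ 14.44 m/s = 14.44 m/s.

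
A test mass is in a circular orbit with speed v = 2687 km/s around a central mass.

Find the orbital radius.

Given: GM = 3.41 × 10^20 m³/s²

Convert to SI: v = 2687 km/s = 2.687e+06 m/s.
For a circular orbit, v² = GM / r, so r = GM / v².
r = 3.41e+20 / (2.687e+06)² m ≈ 4.723e+07 m = 47.23 Mm.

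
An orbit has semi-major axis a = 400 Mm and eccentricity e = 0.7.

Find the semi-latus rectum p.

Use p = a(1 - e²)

Convert to SI: a = 400 Mm = 4e+08 m.
p = a (1 − e²).
p = 4e+08 · (1 − (0.7)²) = 4e+08 · 0.51 ≈ 2.04e+08 m = 204 Mm.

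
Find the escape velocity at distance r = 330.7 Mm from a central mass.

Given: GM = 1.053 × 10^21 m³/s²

Convert to SI: r = 330.7 Mm = 3.307e+08 m.
Escape velocity comes from setting total energy to zero: ½v² − GM/r = 0 ⇒ v_esc = √(2GM / r).
v_esc = √(2 · 1.053e+21 / 3.307e+08) m/s ≈ 2.524e+06 m/s = 2524 km/s.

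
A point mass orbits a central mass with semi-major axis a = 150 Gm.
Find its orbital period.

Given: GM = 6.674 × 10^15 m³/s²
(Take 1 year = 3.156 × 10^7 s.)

Convert to SI: a = 150 Gm = 1.5e+11 m.
Kepler's third law: T = 2π √(a³ / GM).
Substituting a = 1.5e+11 m and GM = 6.674e+15 m³/s²:
T = 2π √((1.5e+11)³ / 6.674e+15) s
T ≈ 4.468e+09 s = 141.6 years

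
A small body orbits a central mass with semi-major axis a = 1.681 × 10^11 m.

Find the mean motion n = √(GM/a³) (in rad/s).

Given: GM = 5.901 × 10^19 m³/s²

n = √(GM / a³).
n = √(5.901e+19 / (1.681e+11)³) rad/s ≈ 1.115e-07 rad/s.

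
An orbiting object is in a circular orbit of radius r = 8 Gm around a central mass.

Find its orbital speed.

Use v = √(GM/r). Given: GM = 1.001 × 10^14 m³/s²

Convert to SI: r = 8 Gm = 8e+09 m.
For a circular orbit, gravity supplies the centripetal force, so v = √(GM / r).
v = √(1.001e+14 / 8e+09) m/s ≈ 111.9 m/s = 111.9 m/s.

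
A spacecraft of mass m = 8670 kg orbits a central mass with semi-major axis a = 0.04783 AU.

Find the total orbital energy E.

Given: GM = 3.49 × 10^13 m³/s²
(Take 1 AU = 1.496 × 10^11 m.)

Convert to SI: a = 0.04783 AU = 7.15537e+09 m.
E = −GMm / (2a).
E = −3.49e+13 · 8670 / (2 · 7.15537e+09) J ≈ -2.114e+07 J = -21.14 MJ.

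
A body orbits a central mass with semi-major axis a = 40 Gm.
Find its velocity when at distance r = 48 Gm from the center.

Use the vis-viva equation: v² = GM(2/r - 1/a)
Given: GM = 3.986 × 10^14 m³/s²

Convert to SI: a = 40 Gm = 4e+10 m; r = 48 Gm = 4.8e+10 m.
Vis-viva: v = √(GM · (2/r − 1/a)).
2/r − 1/a = 2/4.8e+10 − 1/4e+10 = 1.66667e-11 m⁻¹.
v = √(3.986e+14 · 1.66667e-11) m/s ≈ 81.51 m/s = 81.51 m/s.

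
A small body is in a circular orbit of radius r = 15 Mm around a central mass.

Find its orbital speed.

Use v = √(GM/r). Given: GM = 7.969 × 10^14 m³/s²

Convert to SI: r = 15 Mm = 1.5e+07 m.
For a circular orbit, gravity supplies the centripetal force, so v = √(GM / r).
v = √(7.969e+14 / 1.5e+07) m/s ≈ 7289 m/s = 7.289 km/s.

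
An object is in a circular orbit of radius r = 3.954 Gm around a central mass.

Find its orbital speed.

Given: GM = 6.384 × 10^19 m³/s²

Convert to SI: r = 3.954 Gm = 3.954e+09 m.
For a circular orbit, gravity supplies the centripetal force, so v = √(GM / r).
v = √(6.384e+19 / 3.954e+09) m/s ≈ 1.271e+05 m/s = 127.1 km/s.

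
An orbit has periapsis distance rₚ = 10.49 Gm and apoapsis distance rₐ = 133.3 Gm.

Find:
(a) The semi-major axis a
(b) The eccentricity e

Convert to SI: rₚ = 10.49 Gm = 1.049e+10 m; rₐ = 133.3 Gm = 1.333e+11 m.
(a) a = (rₚ + rₐ) / 2 = (1.049e+10 + 1.333e+11) / 2 ≈ 7.19e+10 m = 71.89 Gm.
(b) e = (rₐ − rₚ) / (rₐ + rₚ) = (1.333e+11 − 1.049e+10) / (1.333e+11 + 1.049e+10) ≈ 0.8541.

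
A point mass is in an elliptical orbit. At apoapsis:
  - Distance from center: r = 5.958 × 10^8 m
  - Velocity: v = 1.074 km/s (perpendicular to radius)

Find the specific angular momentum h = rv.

Convert to SI: v = 1.074 km/s = 1074 m/s.
With v perpendicular to r, h = r · v.
h = 5.958e+08 · 1074 m²/s ≈ 6.399e+11 m²/s.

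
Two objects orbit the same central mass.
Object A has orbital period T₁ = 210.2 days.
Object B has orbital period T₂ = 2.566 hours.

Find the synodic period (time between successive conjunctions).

Convert to SI: T₁ = 210.2 days = 1.81613e+07 s; T₂ = 2.566 hours = 9237.6 s.
T_syn = |T₁ · T₂ / (T₁ − T₂)|.
T_syn = |1.81613e+07 · 9237.6 / (1.81613e+07 − 9237.6)| s ≈ 9242 s = 2.567 hours.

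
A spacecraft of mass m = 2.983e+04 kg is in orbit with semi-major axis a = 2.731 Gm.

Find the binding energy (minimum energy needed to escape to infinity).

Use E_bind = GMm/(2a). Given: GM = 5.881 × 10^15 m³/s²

Convert to SI: a = 2.731 Gm = 2.731e+09 m.
Total orbital energy is E = −GMm/(2a); binding energy is E_bind = −E = GMm/(2a).
E_bind = 5.881e+15 · 2.983e+04 / (2 · 2.731e+09) J ≈ 3.212e+10 J = 32.12 GJ.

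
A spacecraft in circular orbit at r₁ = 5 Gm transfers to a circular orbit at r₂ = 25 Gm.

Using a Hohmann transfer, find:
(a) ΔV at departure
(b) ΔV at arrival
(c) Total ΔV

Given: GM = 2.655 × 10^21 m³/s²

Convert to SI: r₁ = 5 Gm = 5e+09 m; r₂ = 25 Gm = 2.5e+10 m.
Transfer semi-major axis: a_t = (r₁ + r₂)/2 = (5e+09 + 2.5e+10)/2 = 1.5e+10 m.
Circular speeds: v₁ = √(GM/r₁) = 728697 m/s, v₂ = √(GM/r₂) = 325883 m/s.
Transfer speeds (vis-viva v² = GM(2/r − 1/a_t)): v₁ᵗ = 940744 m/s, v₂ᵗ = 188149 m/s.
(a) ΔV₁ = |v₁ᵗ − v₁| ≈ 2.12e+05 m/s = 212 km/s.
(b) ΔV₂ = |v₂ − v₂ᵗ| ≈ 1.377e+05 m/s = 137.7 km/s.
(c) ΔV_total = ΔV₁ + ΔV₂ ≈ 3.498e+05 m/s = 349.8 km/s.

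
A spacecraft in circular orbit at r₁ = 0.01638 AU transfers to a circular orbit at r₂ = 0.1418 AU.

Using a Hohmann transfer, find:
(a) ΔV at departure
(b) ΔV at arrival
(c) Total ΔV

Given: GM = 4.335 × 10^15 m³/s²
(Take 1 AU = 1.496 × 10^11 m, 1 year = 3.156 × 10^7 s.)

Convert to SI: r₁ = 0.01638 AU = 2.45045e+09 m; r₂ = 0.1418 AU = 2.12133e+10 m.
Transfer semi-major axis: a_t = (r₁ + r₂)/2 = (2.45045e+09 + 2.12133e+10)/2 = 1.18319e+10 m.
Circular speeds: v₁ = √(GM/r₁) = 1330.06 m/s, v₂ = √(GM/r₂) = 452.054 m/s.
Transfer speeds (vis-viva v² = GM(2/r − 1/a_t)): v₁ᵗ = 1780.94 m/s, v₂ᵗ = 205.725 m/s.
(a) ΔV₁ = |v₁ᵗ − v₁| ≈ 450.9 m/s = 0.09512 AU/year.
(b) ΔV₂ = |v₂ − v₂ᵗ| ≈ 246.3 m/s = 0.05197 AU/year.
(c) ΔV_total = ΔV₁ + ΔV₂ ≈ 697.2 m/s = 0.1471 AU/year.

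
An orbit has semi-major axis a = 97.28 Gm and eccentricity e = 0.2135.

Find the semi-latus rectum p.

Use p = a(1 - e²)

Convert to SI: a = 97.28 Gm = 9.728e+10 m.
p = a (1 − e²).
p = 9.728e+10 · (1 − (0.2135)²) = 9.728e+10 · 0.954418 ≈ 9.285e+10 m = 92.85 Gm.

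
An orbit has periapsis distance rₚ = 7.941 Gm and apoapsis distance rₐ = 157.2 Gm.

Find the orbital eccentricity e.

Convert to SI: rₚ = 7.941 Gm = 7.941e+09 m; rₐ = 157.2 Gm = 1.572e+11 m.
e = (rₐ − rₚ) / (rₐ + rₚ).
e = (1.572e+11 − 7.941e+09) / (1.572e+11 + 7.941e+09) = 1.49259e+11 / 1.65141e+11 ≈ 0.9038.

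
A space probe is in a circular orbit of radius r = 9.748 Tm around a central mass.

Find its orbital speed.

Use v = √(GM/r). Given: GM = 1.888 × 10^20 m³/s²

Convert to SI: r = 9.748 Tm = 9.748e+12 m.
For a circular orbit, gravity supplies the centripetal force, so v = √(GM / r).
v = √(1.888e+20 / 9.748e+12) m/s ≈ 4401 m/s = 4.401 km/s.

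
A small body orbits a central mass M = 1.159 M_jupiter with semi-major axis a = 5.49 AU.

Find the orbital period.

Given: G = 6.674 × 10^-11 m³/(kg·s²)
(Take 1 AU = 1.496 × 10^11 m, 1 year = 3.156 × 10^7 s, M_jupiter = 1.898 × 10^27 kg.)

Convert to SI: a = 5.49 AU = 8.21304e+11 m; M = 1.159 M_jupiter = 2.19978e+27 kg.
GM = G · M = 6.674e-11 · 2.19978e+27 = 1.46813e+17 m³/s².
Kepler's third law: T = 2π √(a³ / GM).
Substituting a = 8.21304e+11 m and GM = 1.46813e+17 m³/s²:
T = 2π √((8.21304e+11)³ / 1.46813e+17) s
T ≈ 1.221e+10 s = 386.7 years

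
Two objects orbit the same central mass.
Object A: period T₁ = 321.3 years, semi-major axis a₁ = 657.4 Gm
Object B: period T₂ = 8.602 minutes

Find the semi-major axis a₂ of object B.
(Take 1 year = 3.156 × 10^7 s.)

Convert to SI: T₁ = 321.3 years = 1.01402e+10 s; a₁ = 657.4 Gm = 6.574e+11 m; T₂ = 8.602 minutes = 516.12 s.
Kepler's third law: (T₁/T₂)² = (a₁/a₂)³ ⇒ a₂ = a₁ · (T₂/T₁)^(2/3).
T₂/T₁ = 516.12 / 1.01402e+10 = 5.08983e-08.
a₂ = 6.574e+11 · (5.08983e-08)^(2/3) m ≈ 9.029e+06 m = 9.029 Mm.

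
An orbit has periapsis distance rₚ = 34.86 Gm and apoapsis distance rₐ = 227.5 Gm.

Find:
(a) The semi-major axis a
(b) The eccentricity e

Convert to SI: rₚ = 34.86 Gm = 3.486e+10 m; rₐ = 227.5 Gm = 2.275e+11 m.
(a) a = (rₚ + rₐ) / 2 = (3.486e+10 + 2.275e+11) / 2 ≈ 1.312e+11 m = 131.2 Gm.
(b) e = (rₐ − rₚ) / (rₐ + rₚ) = (2.275e+11 − 3.486e+10) / (2.275e+11 + 3.486e+10) ≈ 0.7343.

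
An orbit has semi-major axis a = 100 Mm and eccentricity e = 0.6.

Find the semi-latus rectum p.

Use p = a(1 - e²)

Convert to SI: a = 100 Mm = 1e+08 m.
p = a (1 − e²).
p = 1e+08 · (1 − (0.6)²) = 1e+08 · 0.64 ≈ 6.4e+07 m = 64 Mm.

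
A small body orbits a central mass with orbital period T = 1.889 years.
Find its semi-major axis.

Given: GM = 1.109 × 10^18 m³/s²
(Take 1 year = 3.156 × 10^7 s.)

Convert to SI: T = 1.889 years = 5.96168e+07 s.
Invert Kepler's third law: a = (GM · T² / (4π²))^(1/3).
Substituting T = 5.96168e+07 s and GM = 1.109e+18 m³/s²:
a = (1.109e+18 · (5.96168e+07)² / (4π²))^(1/3) m
a ≈ 4.639e+10 m = 46.39 Gm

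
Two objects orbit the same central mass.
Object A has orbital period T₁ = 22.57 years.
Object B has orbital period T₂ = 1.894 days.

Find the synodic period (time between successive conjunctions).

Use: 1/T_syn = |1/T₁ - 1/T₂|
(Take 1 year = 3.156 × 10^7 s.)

Convert to SI: T₁ = 22.57 years = 7.12309e+08 s; T₂ = 1.894 days = 163642 s.
T_syn = |T₁ · T₂ / (T₁ − T₂)|.
T_syn = |7.12309e+08 · 163642 / (7.12309e+08 − 163642)| s ≈ 1.637e+05 s = 1.894 days.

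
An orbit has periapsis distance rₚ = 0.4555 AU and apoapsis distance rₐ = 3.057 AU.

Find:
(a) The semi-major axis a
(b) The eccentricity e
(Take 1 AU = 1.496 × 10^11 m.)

Convert to SI: rₚ = 0.4555 AU = 6.81428e+10 m; rₐ = 3.057 AU = 4.57327e+11 m.
(a) a = (rₚ + rₐ) / 2 = (6.81428e+10 + 4.57327e+11) / 2 ≈ 2.627e+11 m = 1.756 AU.
(b) e = (rₐ − rₚ) / (rₐ + rₚ) = (4.57327e+11 − 6.81428e+10) / (4.57327e+11 + 6.81428e+10) ≈ 0.7406.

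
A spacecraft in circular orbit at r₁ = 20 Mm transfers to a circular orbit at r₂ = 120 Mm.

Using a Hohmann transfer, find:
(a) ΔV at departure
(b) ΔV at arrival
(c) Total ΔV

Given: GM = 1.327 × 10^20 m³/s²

Convert to SI: r₁ = 20 Mm = 2e+07 m; r₂ = 120 Mm = 1.2e+08 m.
Transfer semi-major axis: a_t = (r₁ + r₂)/2 = (2e+07 + 1.2e+08)/2 = 7e+07 m.
Circular speeds: v₁ = √(GM/r₁) = 2.57585e+06 m/s, v₂ = √(GM/r₂) = 1.05159e+06 m/s.
Transfer speeds (vis-viva v² = GM(2/r − 1/a_t)): v₁ᵗ = 3.37258e+06 m/s, v₂ᵗ = 562096 m/s.
(a) ΔV₁ = |v₁ᵗ − v₁| ≈ 7.967e+05 m/s = 796.7 km/s.
(b) ΔV₂ = |v₂ − v₂ᵗ| ≈ 4.895e+05 m/s = 489.5 km/s.
(c) ΔV_total = ΔV₁ + ΔV₂ ≈ 1.286e+06 m/s = 1286 km/s.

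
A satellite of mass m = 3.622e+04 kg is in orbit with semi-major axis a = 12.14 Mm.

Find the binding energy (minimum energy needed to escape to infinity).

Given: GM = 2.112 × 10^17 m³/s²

Convert to SI: a = 12.14 Mm = 1.214e+07 m.
Total orbital energy is E = −GMm/(2a); binding energy is E_bind = −E = GMm/(2a).
E_bind = 2.112e+17 · 3.622e+04 / (2 · 1.214e+07) J ≈ 3.151e+14 J = 315.1 TJ.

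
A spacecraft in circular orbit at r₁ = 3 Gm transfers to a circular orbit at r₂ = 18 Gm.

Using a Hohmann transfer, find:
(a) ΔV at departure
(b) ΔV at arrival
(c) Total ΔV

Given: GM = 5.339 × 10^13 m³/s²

Convert to SI: r₁ = 3 Gm = 3e+09 m; r₂ = 18 Gm = 1.8e+10 m.
Transfer semi-major axis: a_t = (r₁ + r₂)/2 = (3e+09 + 1.8e+10)/2 = 1.05e+10 m.
Circular speeds: v₁ = √(GM/r₁) = 133.404 m/s, v₂ = √(GM/r₂) = 54.462 m/s.
Transfer speeds (vis-viva v² = GM(2/r − 1/a_t)): v₁ᵗ = 174.667 m/s, v₂ᵗ = 29.1112 m/s.
(a) ΔV₁ = |v₁ᵗ − v₁| ≈ 41.26 m/s = 41.26 m/s.
(b) ΔV₂ = |v₂ − v₂ᵗ| ≈ 25.35 m/s = 25.35 m/s.
(c) ΔV_total = ΔV₁ + ΔV₂ ≈ 66.61 m/s = 66.61 m/s.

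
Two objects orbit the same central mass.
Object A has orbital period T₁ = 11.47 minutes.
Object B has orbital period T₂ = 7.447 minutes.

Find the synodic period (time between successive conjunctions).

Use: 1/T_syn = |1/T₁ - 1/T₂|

Convert to SI: T₁ = 11.47 minutes = 688.2 s; T₂ = 7.447 minutes = 446.82 s.
T_syn = |T₁ · T₂ / (T₁ − T₂)|.
T_syn = |688.2 · 446.82 / (688.2 − 446.82)| s ≈ 1274 s = 21.23 minutes.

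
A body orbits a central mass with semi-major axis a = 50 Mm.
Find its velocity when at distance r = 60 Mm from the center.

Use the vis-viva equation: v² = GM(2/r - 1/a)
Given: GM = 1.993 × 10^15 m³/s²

Convert to SI: a = 50 Mm = 5e+07 m; r = 60 Mm = 6e+07 m.
Vis-viva: v = √(GM · (2/r − 1/a)).
2/r − 1/a = 2/6e+07 − 1/5e+07 = 1.33333e-08 m⁻¹.
v = √(1.993e+15 · 1.33333e-08) m/s ≈ 5155 m/s = 5.155 km/s.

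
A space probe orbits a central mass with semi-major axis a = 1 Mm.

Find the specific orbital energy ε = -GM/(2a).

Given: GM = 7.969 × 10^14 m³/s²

Convert to SI: a = 1 Mm = 1e+06 m.
ε = −GM / (2a).
ε = −7.969e+14 / (2 · 1e+06) J/kg ≈ -3.984e+08 J/kg = -398.4 MJ/kg.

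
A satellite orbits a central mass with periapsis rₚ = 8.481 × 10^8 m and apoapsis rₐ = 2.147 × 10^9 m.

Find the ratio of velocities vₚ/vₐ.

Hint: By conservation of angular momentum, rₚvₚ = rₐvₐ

Conservation of angular momentum gives rₚvₚ = rₐvₐ, so vₚ/vₐ = rₐ/rₚ.
vₚ/vₐ = 2.147e+09 / 8.481e+08 ≈ 2.532.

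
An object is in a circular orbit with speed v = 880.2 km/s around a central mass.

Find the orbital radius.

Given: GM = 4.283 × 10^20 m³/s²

Convert to SI: v = 880.2 km/s = 880200 m/s.
For a circular orbit, v² = GM / r, so r = GM / v².
r = 4.283e+20 / (880200)² m ≈ 5.528e+08 m = 5.528 × 10^8 m.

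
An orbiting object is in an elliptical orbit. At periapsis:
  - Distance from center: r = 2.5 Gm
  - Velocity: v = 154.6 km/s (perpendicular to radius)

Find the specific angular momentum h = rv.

Convert to SI: r = 2.5 Gm = 2.5e+09 m; v = 154.6 km/s = 154600 m/s.
With v perpendicular to r, h = r · v.
h = 2.5e+09 · 154600 m²/s ≈ 3.865e+14 m²/s.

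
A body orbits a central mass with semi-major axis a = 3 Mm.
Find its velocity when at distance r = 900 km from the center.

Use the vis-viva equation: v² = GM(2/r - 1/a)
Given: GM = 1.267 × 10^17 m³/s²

Convert to SI: a = 3 Mm = 3e+06 m; r = 900 km = 900000 m.
Vis-viva: v = √(GM · (2/r − 1/a)).
2/r − 1/a = 2/900000 − 1/3e+06 = 1.88889e-06 m⁻¹.
v = √(1.267e+17 · 1.88889e-06) m/s ≈ 4.892e+05 m/s = 489.2 km/s.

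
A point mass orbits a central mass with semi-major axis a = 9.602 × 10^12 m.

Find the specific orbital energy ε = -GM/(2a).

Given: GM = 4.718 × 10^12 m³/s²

ε = −GM / (2a).
ε = −4.718e+12 / (2 · 9.602e+12) J/kg ≈ -0.2457 J/kg = -0.2457 J/kg.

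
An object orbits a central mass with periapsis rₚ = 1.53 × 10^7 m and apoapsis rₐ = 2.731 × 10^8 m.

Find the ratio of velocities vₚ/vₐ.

Conservation of angular momentum gives rₚvₚ = rₐvₐ, so vₚ/vₐ = rₐ/rₚ.
vₚ/vₐ = 2.731e+08 / 1.53e+07 ≈ 17.85.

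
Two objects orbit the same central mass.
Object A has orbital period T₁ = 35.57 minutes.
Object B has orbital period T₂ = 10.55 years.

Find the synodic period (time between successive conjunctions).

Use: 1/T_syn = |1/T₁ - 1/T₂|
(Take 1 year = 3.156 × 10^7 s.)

Convert to SI: T₁ = 35.57 minutes = 2134.2 s; T₂ = 10.55 years = 3.32958e+08 s.
T_syn = |T₁ · T₂ / (T₁ − T₂)|.
T_syn = |2134.2 · 3.32958e+08 / (2134.2 − 3.32958e+08)| s ≈ 2134 s = 35.57 minutes.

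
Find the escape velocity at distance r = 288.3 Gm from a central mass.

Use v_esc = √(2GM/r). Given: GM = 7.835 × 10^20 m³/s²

Convert to SI: r = 288.3 Gm = 2.883e+11 m.
Escape velocity comes from setting total energy to zero: ½v² − GM/r = 0 ⇒ v_esc = √(2GM / r).
v_esc = √(2 · 7.835e+20 / 2.883e+11) m/s ≈ 7.372e+04 m/s = 73.72 km/s.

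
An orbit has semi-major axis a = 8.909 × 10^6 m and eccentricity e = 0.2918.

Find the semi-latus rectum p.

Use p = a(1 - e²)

p = a (1 − e²).
p = 8.909e+06 · (1 − (0.2918)²) = 8.909e+06 · 0.914853 ≈ 8.15e+06 m = 8.15 × 10^6 m.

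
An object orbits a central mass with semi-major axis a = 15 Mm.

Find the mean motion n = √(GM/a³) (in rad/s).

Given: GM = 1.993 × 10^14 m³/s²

Convert to SI: a = 15 Mm = 1.5e+07 m.
n = √(GM / a³).
n = √(1.993e+14 / (1.5e+07)³) rad/s ≈ 0.000243 rad/s.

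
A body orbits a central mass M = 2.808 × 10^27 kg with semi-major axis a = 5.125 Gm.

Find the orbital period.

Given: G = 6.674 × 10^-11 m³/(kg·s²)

Convert to SI: a = 5.125 Gm = 5.125e+09 m.
GM = G · M = 6.674e-11 · 2.808e+27 = 1.87406e+17 m³/s².
Kepler's third law: T = 2π √(a³ / GM).
Substituting a = 5.125e+09 m and GM = 1.87406e+17 m³/s²:
T = 2π √((5.125e+09)³ / 1.87406e+17) s
T ≈ 5.325e+06 s = 61.63 days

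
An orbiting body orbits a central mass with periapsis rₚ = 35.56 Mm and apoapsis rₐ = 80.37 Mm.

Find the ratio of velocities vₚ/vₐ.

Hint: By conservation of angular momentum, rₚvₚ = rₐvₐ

Convert to SI: rₚ = 35.56 Mm = 3.556e+07 m; rₐ = 80.37 Mm = 8.037e+07 m.
Conservation of angular momentum gives rₚvₚ = rₐvₐ, so vₚ/vₐ = rₐ/rₚ.
vₚ/vₐ = 8.037e+07 / 3.556e+07 ≈ 2.26.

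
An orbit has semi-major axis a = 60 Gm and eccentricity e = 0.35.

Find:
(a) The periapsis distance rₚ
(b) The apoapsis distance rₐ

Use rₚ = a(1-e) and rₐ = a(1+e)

Convert to SI: a = 60 Gm = 6e+10 m.
(a) rₚ = a(1 − e) = 6e+10 · (1 − 0.35) = 6e+10 · 0.65 ≈ 3.9e+10 m = 39 Gm.
(b) rₐ = a(1 + e) = 6e+10 · (1 + 0.35) = 6e+10 · 1.35 ≈ 8.1e+10 m = 81 Gm.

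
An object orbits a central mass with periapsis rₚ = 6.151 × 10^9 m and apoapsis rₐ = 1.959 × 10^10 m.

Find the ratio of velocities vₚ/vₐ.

Conservation of angular momentum gives rₚvₚ = rₐvₐ, so vₚ/vₐ = rₐ/rₚ.
vₚ/vₐ = 1.959e+10 / 6.151e+09 ≈ 3.185.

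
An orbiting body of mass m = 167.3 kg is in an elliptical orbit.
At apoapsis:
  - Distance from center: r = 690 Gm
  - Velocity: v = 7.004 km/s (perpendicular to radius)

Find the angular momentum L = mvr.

Convert to SI: r = 690 Gm = 6.9e+11 m; v = 7.004 km/s = 7004 m/s.
Since v is perpendicular to r, L = m · v · r.
L = 167.3 · 7004 · 6.9e+11 kg·m²/s ≈ 8.085e+17 kg·m²/s.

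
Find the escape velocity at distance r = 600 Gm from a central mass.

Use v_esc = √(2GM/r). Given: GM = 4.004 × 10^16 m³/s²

Convert to SI: r = 600 Gm = 6e+11 m.
Escape velocity comes from setting total energy to zero: ½v² − GM/r = 0 ⇒ v_esc = √(2GM / r).
v_esc = √(2 · 4.004e+16 / 6e+11) m/s ≈ 365.3 m/s = 365.3 m/s.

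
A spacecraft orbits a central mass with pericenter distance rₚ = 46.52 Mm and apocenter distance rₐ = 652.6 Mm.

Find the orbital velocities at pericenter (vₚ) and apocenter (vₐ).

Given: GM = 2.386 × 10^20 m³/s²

Convert to SI: rₚ = 46.52 Mm = 4.652e+07 m; rₐ = 652.6 Mm = 6.526e+08 m.
Use the vis-viva equation v² = GM(2/r − 1/a) with a = (rₚ + rₐ)/2 = (4.652e+07 + 6.526e+08)/2 = 3.4956e+08 m.
vₚ = √(GM · (2/rₚ − 1/a)) = √(2.386e+20 · (2/4.652e+07 − 1/3.4956e+08)) m/s ≈ 3.094e+06 m/s = 3094 km/s.
vₐ = √(GM · (2/rₐ − 1/a)) = √(2.386e+20 · (2/6.526e+08 − 1/3.4956e+08)) m/s ≈ 2.206e+05 m/s = 220.6 km/s.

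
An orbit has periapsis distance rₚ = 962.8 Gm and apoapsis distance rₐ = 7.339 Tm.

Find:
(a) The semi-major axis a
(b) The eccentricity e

Convert to SI: rₚ = 962.8 Gm = 9.628e+11 m; rₐ = 7.339 Tm = 7.339e+12 m.
(a) a = (rₚ + rₐ) / 2 = (9.628e+11 + 7.339e+12) / 2 ≈ 4.151e+12 m = 4.151 Tm.
(b) e = (rₐ − rₚ) / (rₐ + rₚ) = (7.339e+12 − 9.628e+11) / (7.339e+12 + 9.628e+11) ≈ 0.7681.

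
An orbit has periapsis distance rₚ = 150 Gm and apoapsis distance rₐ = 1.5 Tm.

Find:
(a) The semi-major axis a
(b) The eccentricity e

Convert to SI: rₚ = 150 Gm = 1.5e+11 m; rₐ = 1.5 Tm = 1.5e+12 m.
(a) a = (rₚ + rₐ) / 2 = (1.5e+11 + 1.5e+12) / 2 ≈ 8.25e+11 m = 825 Gm.
(b) e = (rₐ − rₚ) / (rₐ + rₚ) = (1.5e+12 − 1.5e+11) / (1.5e+12 + 1.5e+11) ≈ 0.8182.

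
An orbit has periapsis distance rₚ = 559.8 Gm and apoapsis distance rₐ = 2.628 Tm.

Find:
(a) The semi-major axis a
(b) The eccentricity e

Convert to SI: rₚ = 559.8 Gm = 5.598e+11 m; rₐ = 2.628 Tm = 2.628e+12 m.
(a) a = (rₚ + rₐ) / 2 = (5.598e+11 + 2.628e+12) / 2 ≈ 1.594e+12 m = 1.594 Tm.
(b) e = (rₐ − rₚ) / (rₐ + rₚ) = (2.628e+12 − 5.598e+11) / (2.628e+12 + 5.598e+11) ≈ 0.6488.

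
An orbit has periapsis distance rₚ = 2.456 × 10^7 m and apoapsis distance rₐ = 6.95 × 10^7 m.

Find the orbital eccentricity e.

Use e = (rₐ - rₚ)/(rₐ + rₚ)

e = (rₐ − rₚ) / (rₐ + rₚ).
e = (6.95e+07 − 2.456e+07) / (6.95e+07 + 2.456e+07) = 4.494e+07 / 9.406e+07 ≈ 0.4778.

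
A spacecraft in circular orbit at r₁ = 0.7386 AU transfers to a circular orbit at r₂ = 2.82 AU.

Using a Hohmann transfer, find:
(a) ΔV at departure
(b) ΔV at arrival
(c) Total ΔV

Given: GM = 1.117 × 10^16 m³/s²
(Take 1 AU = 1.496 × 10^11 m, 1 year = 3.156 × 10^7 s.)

Convert to SI: r₁ = 0.7386 AU = 1.10495e+11 m; r₂ = 2.82 AU = 4.21872e+11 m.
Transfer semi-major axis: a_t = (r₁ + r₂)/2 = (1.10495e+11 + 4.21872e+11)/2 = 2.66183e+11 m.
Circular speeds: v₁ = √(GM/r₁) = 317.948 m/s, v₂ = √(GM/r₂) = 162.718 m/s.
Transfer speeds (vis-viva v² = GM(2/r − 1/a_t)): v₁ᵗ = 400.273 m/s, v₂ᵗ = 104.837 m/s.
(a) ΔV₁ = |v₁ᵗ − v₁| ≈ 82.32 m/s = 0.01737 AU/year.
(b) ΔV₂ = |v₂ − v₂ᵗ| ≈ 57.88 m/s = 0.01221 AU/year.
(c) ΔV_total = ΔV₁ + ΔV₂ ≈ 140.2 m/s = 0.02958 AU/year.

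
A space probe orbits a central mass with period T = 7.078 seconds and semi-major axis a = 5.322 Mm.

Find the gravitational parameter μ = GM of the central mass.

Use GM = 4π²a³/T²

Convert to SI: a = 5.322 Mm = 5.322e+06 m.
GM = 4π² · a³ / T².
GM = 4π² · (5.322e+06)³ / (7.078)² m³/s² ≈ 1.188e+20 m³/s² = 1.188 × 10^20 m³/s².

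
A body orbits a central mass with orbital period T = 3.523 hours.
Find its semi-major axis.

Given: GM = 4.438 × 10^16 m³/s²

Convert to SI: T = 3.523 hours = 12682.8 s.
Invert Kepler's third law: a = (GM · T² / (4π²))^(1/3).
Substituting T = 12682.8 s and GM = 4.438e+16 m³/s²:
a = (4.438e+16 · (12682.8)² / (4π²))^(1/3) m
a ≈ 5.655e+07 m = 56.55 Mm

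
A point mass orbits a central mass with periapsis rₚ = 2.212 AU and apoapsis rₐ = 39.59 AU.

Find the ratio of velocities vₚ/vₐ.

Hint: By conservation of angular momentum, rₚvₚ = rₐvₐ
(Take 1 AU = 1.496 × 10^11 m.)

Convert to SI: rₚ = 2.212 AU = 3.30915e+11 m; rₐ = 39.59 AU = 5.92266e+12 m.
Conservation of angular momentum gives rₚvₚ = rₐvₐ, so vₚ/vₐ = rₐ/rₚ.
vₚ/vₐ = 5.92266e+12 / 3.30915e+11 ≈ 17.9.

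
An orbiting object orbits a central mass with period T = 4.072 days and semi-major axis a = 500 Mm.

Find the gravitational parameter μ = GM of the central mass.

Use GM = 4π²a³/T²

Convert to SI: T = 4.072 days = 351821 s; a = 500 Mm = 5e+08 m.
GM = 4π² · a³ / T².
GM = 4π² · (5e+08)³ / (351821)² m³/s² ≈ 3.987e+16 m³/s² = 3.987 × 10^16 m³/s².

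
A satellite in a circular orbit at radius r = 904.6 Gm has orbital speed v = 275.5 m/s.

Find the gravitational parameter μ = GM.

Convert to SI: r = 904.6 Gm = 9.046e+11 m.
For a circular orbit v² = GM/r, so GM = v² · r.
GM = (275.5)² · 9.046e+11 m³/s² ≈ 6.866e+16 m³/s² = 6.866 × 10^16 m³/s².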